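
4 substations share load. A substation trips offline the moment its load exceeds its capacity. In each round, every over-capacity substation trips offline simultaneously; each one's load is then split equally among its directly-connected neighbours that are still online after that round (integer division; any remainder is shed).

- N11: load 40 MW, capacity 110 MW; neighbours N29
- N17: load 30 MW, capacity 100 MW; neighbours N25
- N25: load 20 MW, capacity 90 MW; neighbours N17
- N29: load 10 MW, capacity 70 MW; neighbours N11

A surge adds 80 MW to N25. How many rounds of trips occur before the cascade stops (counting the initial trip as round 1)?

2

Round 1 — N25 at 100 > 90. N25 trips offline.
  N25 sheds 100 MW to N17: 100 each.
    N17: 30+100 = 130 > 100
Round 2 — N17 trips offline.
  N17 sheds 130 MW: no online neighbours, lost.
No further trips.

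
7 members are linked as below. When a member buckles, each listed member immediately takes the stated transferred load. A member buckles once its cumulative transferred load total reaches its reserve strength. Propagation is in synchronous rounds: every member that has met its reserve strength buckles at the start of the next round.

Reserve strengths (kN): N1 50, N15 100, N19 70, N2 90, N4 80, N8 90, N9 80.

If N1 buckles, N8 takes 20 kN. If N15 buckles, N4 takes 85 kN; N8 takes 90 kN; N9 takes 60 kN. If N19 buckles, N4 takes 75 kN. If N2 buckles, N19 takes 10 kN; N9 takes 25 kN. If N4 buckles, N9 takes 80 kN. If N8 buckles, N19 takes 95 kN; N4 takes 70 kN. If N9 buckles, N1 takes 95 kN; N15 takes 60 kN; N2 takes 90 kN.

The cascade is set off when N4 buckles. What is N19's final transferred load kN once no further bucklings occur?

10

Round 1 — N4 buckles (initial).
  N9: +80 → 80 ≥ 80
Round 2 — N9 buckles.
  N1: +95 → 95 ≥ 50
  N15: +60 → 60 < 100
  N2: +90 → 90 ≥ 90
Round 3 — N1, N2 buckle.
  N19: +10 → 10 < 70
  N8: +20 → 20 < 90
No further bucklings.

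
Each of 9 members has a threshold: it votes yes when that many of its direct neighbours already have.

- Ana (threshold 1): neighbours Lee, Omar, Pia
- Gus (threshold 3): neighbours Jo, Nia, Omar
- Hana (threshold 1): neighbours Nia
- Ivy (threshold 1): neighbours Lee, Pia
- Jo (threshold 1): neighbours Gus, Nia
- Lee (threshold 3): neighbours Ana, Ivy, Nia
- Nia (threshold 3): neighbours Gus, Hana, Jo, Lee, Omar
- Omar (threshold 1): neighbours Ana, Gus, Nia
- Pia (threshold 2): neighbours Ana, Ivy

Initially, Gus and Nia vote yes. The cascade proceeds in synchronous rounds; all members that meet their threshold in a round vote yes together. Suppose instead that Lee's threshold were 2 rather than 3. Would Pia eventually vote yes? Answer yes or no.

With Lee's threshold at 2:
Round 1 — Gus, Nia vote yes (initial).
Round 2 — checking thresholds:
  Hana: 1 of 1 neighbours ≥ 1, votes yes.
  Jo: 2 of 2 neighbours ≥ 1, votes yes.
  Lee: 1 of 3 neighbours < 2, below threshold.
  Omar: 2 of 3 neighbours ≥ 1, votes yes.
Round 3 — checking thresholds:
  Ana: 1 of 3 neighbours ≥ 1, votes yes.
  Lee: 1 of 3 neighbours < 2, below threshold.
Round 4 — checking thresholds:
  Lee: 2 of 3 neighbours ≥ 2, votes yes.
  Pia: 1 of 2 neighbours < 2, below threshold.
Round 5 — checking thresholds:
  Ivy: 1 of 2 neighbours ≥ 1, votes yes.
  Pia: 1 of 2 neighbours < 2, below threshold.
Round 6 — checking thresholds:
  Pia: 2 of 2 neighbours ≥ 2, votes yes.
Round 7 — no new yes votes; cascade stops.

yes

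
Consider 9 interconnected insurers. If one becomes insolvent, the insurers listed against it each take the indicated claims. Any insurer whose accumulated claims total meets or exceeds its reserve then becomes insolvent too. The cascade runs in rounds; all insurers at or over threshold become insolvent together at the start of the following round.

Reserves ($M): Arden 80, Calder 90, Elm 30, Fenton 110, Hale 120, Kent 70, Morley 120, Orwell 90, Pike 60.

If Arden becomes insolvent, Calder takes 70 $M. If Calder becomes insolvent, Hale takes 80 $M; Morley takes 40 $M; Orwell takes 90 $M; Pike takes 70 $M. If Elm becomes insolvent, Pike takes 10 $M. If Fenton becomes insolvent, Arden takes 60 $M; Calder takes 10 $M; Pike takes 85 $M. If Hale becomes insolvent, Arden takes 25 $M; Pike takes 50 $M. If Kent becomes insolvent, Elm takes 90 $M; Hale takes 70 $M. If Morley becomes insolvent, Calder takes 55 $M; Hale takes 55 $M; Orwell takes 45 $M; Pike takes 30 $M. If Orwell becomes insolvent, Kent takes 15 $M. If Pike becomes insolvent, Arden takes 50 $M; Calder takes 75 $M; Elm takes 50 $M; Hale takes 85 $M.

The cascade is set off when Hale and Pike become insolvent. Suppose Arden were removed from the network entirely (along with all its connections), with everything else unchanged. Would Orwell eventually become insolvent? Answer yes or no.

With Arden removed:
Round 1 — Hale, Pike become insolvent (initial).
  Calder: +75 → 75 < 90
  Elm: +50 → 50 ≥ 30
Round 2 — Elm becomes insolvent.
No further insolvencies.

no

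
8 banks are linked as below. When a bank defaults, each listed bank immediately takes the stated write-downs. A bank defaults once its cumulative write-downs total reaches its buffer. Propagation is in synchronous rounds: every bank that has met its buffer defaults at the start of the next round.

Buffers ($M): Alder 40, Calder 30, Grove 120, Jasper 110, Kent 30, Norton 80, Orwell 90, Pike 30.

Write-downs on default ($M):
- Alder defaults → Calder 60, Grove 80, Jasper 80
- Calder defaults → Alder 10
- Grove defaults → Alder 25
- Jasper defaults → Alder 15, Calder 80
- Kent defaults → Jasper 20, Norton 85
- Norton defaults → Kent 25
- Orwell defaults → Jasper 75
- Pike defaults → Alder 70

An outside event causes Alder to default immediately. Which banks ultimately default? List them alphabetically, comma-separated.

Round 1 — Alder defaults (initial).
  Calder: +60 → 60 ≥ 30
  Grove: +80 → 80 < 120
  Jasper: +80 → 80 < 110
Round 2 — Calder defaults.
No further defaults.

Alder, Calder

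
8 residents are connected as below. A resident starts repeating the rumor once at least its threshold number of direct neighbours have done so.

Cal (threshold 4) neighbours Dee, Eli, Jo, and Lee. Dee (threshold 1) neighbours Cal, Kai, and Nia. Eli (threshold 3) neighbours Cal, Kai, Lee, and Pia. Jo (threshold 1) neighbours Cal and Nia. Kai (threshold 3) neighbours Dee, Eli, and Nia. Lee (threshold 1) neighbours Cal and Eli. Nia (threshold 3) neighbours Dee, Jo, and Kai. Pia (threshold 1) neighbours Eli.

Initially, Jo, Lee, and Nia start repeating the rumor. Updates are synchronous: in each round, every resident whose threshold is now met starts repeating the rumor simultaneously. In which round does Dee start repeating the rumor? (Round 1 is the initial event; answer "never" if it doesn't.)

2

Round 1 — Jo, Lee, Nia start repeating the rumor (initial).
Round 2 — checking thresholds:
  Cal: 2 of 4 neighbours < 4, holds.
  Dee: 1 of 3 neighbours ≥ 1, starts repeating the rumor.
  Eli: 1 of 4 neighbours < 3, holds.
  Kai: 1 of 3 neighbours < 3, holds.
Round 3 — no new spreads; cascade stops.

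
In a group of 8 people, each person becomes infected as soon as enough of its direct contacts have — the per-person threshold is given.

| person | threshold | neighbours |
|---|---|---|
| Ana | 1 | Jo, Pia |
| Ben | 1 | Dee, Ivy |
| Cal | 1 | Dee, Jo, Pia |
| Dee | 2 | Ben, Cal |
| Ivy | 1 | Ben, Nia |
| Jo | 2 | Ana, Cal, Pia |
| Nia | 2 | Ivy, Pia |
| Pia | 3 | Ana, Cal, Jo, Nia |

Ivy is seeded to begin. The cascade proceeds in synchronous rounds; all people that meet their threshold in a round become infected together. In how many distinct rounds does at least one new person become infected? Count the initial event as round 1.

Round 1 — Ivy becomes infected (initial).
Round 2 — checking thresholds:
  Ben: 1 of 2 neighbours ≥ 1, becomes infected.
  Nia: 1 of 2 neighbours < 2, not yet.
Round 3 — no new infections; cascade stops.

2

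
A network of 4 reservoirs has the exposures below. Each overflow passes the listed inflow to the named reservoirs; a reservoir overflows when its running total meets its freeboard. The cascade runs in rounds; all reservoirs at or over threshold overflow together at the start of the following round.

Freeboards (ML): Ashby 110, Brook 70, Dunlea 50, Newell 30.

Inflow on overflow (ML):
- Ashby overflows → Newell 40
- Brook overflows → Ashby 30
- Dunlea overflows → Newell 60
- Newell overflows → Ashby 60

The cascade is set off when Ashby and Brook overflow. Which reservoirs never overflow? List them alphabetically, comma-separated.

Round 1 — Ashby, Brook overflow (initial).
  Newell: +40 → 40 ≥ 30
Round 2 — Newell overflows.
No further overflows.

Dunlea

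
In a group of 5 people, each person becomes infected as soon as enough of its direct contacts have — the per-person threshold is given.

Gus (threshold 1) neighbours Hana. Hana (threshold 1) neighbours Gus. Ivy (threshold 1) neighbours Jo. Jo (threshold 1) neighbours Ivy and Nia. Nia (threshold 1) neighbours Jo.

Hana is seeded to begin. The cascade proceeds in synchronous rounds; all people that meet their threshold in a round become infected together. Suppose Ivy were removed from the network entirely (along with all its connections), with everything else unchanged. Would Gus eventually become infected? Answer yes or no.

With Ivy removed:
Round 1 — Hana becomes infected (initial).
Round 2 — checking thresholds:
  Gus: 1 of 1 neighbours ≥ 1, becomes infected.
Round 3 — no new infections; cascade stops.

yes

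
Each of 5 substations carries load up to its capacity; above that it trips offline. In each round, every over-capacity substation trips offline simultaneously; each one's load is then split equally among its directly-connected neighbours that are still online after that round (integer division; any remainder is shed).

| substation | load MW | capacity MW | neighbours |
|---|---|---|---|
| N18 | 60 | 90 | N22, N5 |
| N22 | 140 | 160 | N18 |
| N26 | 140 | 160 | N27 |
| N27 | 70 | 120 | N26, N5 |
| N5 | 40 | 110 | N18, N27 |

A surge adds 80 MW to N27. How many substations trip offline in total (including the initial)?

5

Round 1 — N27 at 150 > 120. N27 trips offline.
  N27 sheds 150 MW to N26, N5: 75 each.
    N26: 140+75 = 215 > 160
    N5: 40+75 = 115 > 110
Round 2 — N26, N5 trip offline.
  N26 sheds 215 MW: no online neighbours, lost.
  N5 sheds 115 MW to N18: 115 each.
    N18: 60+115 = 175 > 90
Round 3 — N18 trips offline.
  N18 sheds 175 MW to N22: 175 each.
    N22: 140+175 = 315 > 160
Round 4 — N22 trips offline.
  N22 sheds 315 MW: no online neighbours, lost.
No further trips.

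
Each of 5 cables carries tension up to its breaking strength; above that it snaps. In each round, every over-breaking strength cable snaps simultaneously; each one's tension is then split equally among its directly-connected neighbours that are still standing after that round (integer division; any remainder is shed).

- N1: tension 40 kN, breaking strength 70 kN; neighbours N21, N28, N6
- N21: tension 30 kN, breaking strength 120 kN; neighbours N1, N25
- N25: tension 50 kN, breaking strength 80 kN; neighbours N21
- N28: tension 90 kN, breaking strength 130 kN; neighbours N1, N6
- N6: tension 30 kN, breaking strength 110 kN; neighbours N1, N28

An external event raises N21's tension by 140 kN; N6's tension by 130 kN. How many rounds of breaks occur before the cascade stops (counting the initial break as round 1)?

2

Round 1 — N21 at 170 > 120; N6 at 160 > 110. N21, N6 snap.
  N21 sheds 170 kN to N1, N25: 85 each.
    N1: 40+85 = 125 > 70
    N25: 50+85 = 135 > 80
  N6 sheds 160 kN to N1, N28: 80 each.
    N1: 125+80 = 205 > 70
    N28: 90+80 = 170 > 130
Round 2 — N1, N25, N28 snap.
  N1 sheds 205 kN: no online neighbours, lost.
  N25 sheds 135 kN: no online neighbours, lost.
  N28 sheds 170 kN: no online neighbours, lost.
No further breaks.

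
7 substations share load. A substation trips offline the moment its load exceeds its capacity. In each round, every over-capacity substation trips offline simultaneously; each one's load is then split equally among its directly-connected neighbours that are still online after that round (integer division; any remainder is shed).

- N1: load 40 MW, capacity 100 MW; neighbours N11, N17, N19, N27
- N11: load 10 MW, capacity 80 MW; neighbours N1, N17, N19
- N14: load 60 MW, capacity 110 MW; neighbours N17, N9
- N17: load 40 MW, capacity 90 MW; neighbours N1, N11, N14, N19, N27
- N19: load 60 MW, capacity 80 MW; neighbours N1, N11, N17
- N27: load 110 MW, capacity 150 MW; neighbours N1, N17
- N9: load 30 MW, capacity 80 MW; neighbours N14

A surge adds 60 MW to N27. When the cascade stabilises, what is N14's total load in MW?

Round 1 — N27 at 170 > 150. N27 trips offline.
  N27 sheds 170 MW to N1, N17: 85 each.
    N1: 40+85 = 125 > 100
    N17: 40+85 = 125 > 90
Round 2 — N1, N17 trip offline.
  N1 sheds 125 MW to N11, N19: 62 each (1 lost).
    N11: 10+62 = 72 ≤ 80
    N19: 60+62 = 122 > 80
  N17 sheds 125 MW to N11, N14, N19: 41 each (2 lost).
    N11: 72+41 = 113 > 80
    N14: 60+41 = 101 ≤ 110
    N19: 122+41 = 163 > 80
Round 3 — N11, N19 trip offline.
  N11 sheds 113 MW: no online neighbours, lost.
  N19 sheds 163 MW: no online neighbours, lost.
No further trips.

101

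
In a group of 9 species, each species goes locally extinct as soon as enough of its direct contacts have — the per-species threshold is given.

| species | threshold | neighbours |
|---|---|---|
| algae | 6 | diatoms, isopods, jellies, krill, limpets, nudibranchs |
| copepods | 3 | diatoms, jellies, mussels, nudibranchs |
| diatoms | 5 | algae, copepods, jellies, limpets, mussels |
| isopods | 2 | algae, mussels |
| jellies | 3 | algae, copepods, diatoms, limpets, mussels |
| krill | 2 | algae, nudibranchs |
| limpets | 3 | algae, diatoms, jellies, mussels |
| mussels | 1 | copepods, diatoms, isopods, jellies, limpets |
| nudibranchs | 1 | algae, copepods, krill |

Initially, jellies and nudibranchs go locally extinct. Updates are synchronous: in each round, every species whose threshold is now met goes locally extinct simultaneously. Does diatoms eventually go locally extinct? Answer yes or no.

no

Round 1 — jellies, nudibranchs go locally extinct (initial).
Round 2 — checking thresholds:
  algae: 2 of 6 neighbours < 6, not yet.
  copepods: 2 of 4 neighbours < 3, not yet.
  diatoms: 1 of 5 neighbours < 5, not yet.
  krill: 1 of 2 neighbours < 2, not yet.
  limpets: 1 of 4 neighbours < 3, not yet.
  mussels: 1 of 5 neighbours ≥ 1, goes locally extinct.
Round 3 — checking thresholds:
  algae: 2 of 6 neighbours < 6, not yet.
  copepods: 3 of 4 neighbours ≥ 3, goes locally extinct.
  diatoms: 2 of 5 neighbours < 5, not yet.
  isopods: 1 of 2 neighbours < 2, not yet.
  krill: 1 of 2 neighbours < 2, not yet.
  limpets: 2 of 4 neighbours < 3, not yet.
Round 4 — no new extinctions; cascade stops.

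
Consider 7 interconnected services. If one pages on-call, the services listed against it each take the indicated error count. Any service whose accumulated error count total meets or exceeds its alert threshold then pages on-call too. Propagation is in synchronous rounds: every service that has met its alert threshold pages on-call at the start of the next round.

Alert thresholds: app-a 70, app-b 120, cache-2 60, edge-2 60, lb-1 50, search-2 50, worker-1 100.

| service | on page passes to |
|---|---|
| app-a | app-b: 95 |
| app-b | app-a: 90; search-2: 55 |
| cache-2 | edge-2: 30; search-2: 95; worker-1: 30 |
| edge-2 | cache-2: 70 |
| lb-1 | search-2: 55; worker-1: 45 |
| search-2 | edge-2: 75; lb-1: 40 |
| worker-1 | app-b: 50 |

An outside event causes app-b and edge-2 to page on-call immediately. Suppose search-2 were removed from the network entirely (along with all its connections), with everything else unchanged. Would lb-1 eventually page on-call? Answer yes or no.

With search-2 removed:
Round 1 — app-b, edge-2 page on-call (initial).
  app-a: +90 → 90 ≥ 70
  cache-2: +70 → 70 ≥ 60
Round 2 — app-a, cache-2 page on-call.
  worker-1: +30 → 30 < 100
No further pages.

no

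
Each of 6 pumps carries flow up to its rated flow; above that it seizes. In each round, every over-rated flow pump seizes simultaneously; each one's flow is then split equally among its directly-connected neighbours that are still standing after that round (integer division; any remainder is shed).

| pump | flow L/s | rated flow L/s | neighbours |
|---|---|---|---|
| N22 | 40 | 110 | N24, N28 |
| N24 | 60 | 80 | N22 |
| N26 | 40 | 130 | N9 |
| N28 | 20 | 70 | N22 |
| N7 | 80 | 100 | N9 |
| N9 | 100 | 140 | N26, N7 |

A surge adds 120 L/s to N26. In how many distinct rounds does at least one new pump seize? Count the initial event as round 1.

Round 1 — N26 at 160 > 130. N26 seizes.
  N26 sheds 160 L/s to N9: 160 each.
    N9: 100+160 = 260 > 140
Round 2 — N9 seizes.
  N9 sheds 260 L/s to N7: 260 each.
    N7: 80+260 = 340 > 100
Round 3 — N7 seizes.
  N7 sheds 340 L/s: no online neighbours, lost.
No further seizures.

3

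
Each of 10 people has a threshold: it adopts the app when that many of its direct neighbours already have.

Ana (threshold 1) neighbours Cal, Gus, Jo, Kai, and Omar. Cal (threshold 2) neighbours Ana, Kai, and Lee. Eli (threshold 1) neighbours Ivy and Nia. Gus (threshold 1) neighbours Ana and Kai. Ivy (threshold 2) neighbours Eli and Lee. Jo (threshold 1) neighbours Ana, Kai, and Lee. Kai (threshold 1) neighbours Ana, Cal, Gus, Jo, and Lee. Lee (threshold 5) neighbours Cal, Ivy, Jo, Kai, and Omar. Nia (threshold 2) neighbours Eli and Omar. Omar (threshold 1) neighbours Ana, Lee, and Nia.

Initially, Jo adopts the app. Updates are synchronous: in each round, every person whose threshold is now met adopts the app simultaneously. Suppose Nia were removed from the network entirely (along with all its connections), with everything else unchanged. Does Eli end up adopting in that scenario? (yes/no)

no

With Nia removed:
Round 1 — Jo adopts the app (initial).
Round 2 — checking thresholds:
  Ana: 1 of 5 neighbours ≥ 1, adopts the app.
  Kai: 1 of 5 neighbours ≥ 1, adopts the app.
  Lee: 1 of 5 neighbours < 5, holds.
Round 3 — checking thresholds:
  Cal: 2 of 3 neighbours ≥ 2, adopts the app.
  Gus: 2 of 2 neighbours ≥ 1, adopts the app.
  Lee: 2 of 5 neighbours < 5, holds.
  Omar: 1 of 2 neighbours ≥ 1, adopts the app.
Round 4 — no new adoptions; cascade stops.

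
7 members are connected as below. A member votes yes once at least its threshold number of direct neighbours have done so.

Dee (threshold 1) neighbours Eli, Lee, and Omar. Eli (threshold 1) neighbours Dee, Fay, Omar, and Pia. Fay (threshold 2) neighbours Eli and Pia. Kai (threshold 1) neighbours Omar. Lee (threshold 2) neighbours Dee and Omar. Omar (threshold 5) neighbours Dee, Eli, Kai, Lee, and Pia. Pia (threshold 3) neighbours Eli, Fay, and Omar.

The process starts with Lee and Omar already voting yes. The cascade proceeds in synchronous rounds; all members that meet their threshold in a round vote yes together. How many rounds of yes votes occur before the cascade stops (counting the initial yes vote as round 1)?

2

Round 1 — Lee, Omar vote yes (initial).
Round 2 — checking thresholds:
  Dee: 2 of 3 neighbours ≥ 1, votes yes.
  Eli: 1 of 4 neighbours ≥ 1, votes yes.
  Kai: 1 of 1 neighbours ≥ 1, votes yes.
  Pia: 1 of 3 neighbours < 3, not yet.
Round 3 — no new yes votes; cascade stops.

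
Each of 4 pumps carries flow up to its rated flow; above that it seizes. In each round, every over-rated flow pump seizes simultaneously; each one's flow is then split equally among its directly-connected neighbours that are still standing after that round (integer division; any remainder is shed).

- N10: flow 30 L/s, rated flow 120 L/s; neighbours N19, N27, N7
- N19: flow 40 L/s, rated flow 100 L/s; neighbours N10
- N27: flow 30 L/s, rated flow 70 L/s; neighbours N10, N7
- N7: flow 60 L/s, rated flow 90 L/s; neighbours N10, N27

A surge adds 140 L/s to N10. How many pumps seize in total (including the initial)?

3

Round 1 — N10 at 170 > 120. N10 seizes.
  N10 sheds 170 L/s to N19, N27, N7: 56 each (2 lost).
    N19: 40+56 = 96 ≤ 100
    N27: 30+56 = 86 > 70
    N7: 60+56 = 116 > 90
Round 2 — N27, N7 seize.
  N27 sheds 86 L/s: no online neighbours, lost.
  N7 sheds 116 L/s: no online neighbours, lost.
No further seizures.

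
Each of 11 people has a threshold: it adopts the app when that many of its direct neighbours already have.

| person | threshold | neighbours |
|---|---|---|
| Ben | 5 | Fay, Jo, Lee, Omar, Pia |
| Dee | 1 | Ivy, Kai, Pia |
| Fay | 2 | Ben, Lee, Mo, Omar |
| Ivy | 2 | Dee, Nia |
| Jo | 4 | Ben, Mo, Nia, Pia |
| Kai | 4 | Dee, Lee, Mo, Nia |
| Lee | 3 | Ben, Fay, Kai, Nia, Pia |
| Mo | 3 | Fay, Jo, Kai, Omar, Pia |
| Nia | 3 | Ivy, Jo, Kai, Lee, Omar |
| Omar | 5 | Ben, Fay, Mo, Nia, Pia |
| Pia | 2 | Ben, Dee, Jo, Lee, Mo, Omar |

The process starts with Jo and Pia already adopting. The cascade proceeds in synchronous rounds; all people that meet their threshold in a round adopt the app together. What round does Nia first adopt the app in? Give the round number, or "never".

never

Round 1 — Jo, Pia adopt the app (initial).
Round 2 — checking thresholds:
  Ben: 2 of 5 neighbours < 5, not yet.
  Dee: 1 of 3 neighbours ≥ 1, adopts the app.
  Lee: 1 of 5 neighbours < 3, not yet.
  Mo: 2 of 5 neighbours < 3, not yet.
  Nia: 1 of 5 neighbours < 3, not yet.
  Omar: 1 of 5 neighbours < 5, not yet.
Round 3 — no new adoptions; cascade stops.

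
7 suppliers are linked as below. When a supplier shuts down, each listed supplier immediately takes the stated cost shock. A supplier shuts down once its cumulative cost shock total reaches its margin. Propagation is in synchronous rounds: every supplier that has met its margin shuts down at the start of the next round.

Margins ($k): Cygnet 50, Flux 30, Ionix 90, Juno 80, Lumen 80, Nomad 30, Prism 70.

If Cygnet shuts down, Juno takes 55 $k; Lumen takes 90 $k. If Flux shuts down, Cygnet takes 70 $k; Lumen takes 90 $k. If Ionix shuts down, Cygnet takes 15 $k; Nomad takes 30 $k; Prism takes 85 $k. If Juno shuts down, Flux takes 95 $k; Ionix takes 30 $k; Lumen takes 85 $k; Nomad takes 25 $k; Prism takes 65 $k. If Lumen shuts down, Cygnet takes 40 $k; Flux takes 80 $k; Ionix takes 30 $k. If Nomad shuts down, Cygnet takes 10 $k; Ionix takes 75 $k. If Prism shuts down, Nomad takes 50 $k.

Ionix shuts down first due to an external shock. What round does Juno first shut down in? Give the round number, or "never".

Round 1 — Ionix shuts down (initial).
  Cygnet: +15 → 15 < 50
  Nomad: +30 → 30 ≥ 30
  Prism: +85 → 85 ≥ 70
Round 2 — Nomad, Prism shut down.
  Cygnet: +10 → 25 < 50
No further shutdowns.

never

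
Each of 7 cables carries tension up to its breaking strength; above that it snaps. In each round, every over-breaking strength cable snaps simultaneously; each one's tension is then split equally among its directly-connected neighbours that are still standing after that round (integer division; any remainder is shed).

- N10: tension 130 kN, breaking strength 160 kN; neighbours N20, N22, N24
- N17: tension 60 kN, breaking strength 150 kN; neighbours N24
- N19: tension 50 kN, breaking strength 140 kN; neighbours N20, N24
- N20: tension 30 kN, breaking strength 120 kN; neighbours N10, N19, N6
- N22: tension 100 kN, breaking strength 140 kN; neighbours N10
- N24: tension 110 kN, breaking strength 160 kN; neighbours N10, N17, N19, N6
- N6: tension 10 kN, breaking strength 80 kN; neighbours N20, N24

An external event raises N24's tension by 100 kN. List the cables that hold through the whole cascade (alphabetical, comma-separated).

N17

Round 1 — N24 at 210 > 160. N24 snaps.
  N24 sheds 210 kN to N10, N17, N19, N6: 52 each (2 lost).
    N10: 130+52 = 182 > 160
    N17: 60+52 = 112 ≤ 150
    N19: 50+52 = 102 ≤ 140
    N6: 10+52 = 62 ≤ 80
Round 2 — N10 snaps.
  N10 sheds 182 kN to N20, N22: 91 each.
    N20: 30+91 = 121 > 120
    N22: 100+91 = 191 > 140
Round 3 — N20, N22 snap.
  N20 sheds 121 kN to N19, N6: 60 each (1 lost).
    N19: 102+60 = 162 > 140
    N6: 62+60 = 122 > 80
  N22 sheds 191 kN: no online neighbours, lost.
Round 4 — N19, N6 snap.
  N19 sheds 162 kN: no online neighbours, lost.
  N6 sheds 122 kN: no online neighbours, lost.
No further breaks.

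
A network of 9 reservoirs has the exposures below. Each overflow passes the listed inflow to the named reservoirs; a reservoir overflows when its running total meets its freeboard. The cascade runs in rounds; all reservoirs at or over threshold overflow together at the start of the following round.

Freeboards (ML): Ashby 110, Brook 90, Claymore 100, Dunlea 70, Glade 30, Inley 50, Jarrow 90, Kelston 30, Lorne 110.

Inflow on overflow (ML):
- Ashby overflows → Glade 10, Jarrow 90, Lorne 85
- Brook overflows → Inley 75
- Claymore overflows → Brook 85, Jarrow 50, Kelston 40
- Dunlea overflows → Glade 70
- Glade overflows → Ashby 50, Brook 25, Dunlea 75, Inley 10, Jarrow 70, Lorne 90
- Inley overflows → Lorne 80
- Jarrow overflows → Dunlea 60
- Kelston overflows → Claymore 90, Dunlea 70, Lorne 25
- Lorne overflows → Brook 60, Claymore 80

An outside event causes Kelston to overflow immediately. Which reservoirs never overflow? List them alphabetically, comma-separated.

Ashby

Round 1 — Kelston overflows (initial).
  Claymore: +90 → 90 < 100
  Dunlea: +70 → 70 ≥ 70
  Lorne: +25 → 25 < 110
Round 2 — Dunlea overflows.
  Glade: +70 → 70 ≥ 30
Round 3 — Glade overflows.
  Ashby: +50 → 50 < 110
  Brook: +25 → 25 < 90
  Inley: +10 → 10 < 50
  Jarrow: +70 → 70 < 90
  Lorne: +90 → 115 ≥ 110
Round 4 — Lorne overflows.
  Brook: +60 → 85 < 90
  Claymore: +80 → 170 ≥ 100
Round 5 — Claymore overflows.
  Brook: +85 → 170 ≥ 90
  Jarrow: +50 → 120 ≥ 90
Round 6 — Brook, Jarrow overflow.
  Inley: +75 → 85 ≥ 50
Round 7 — Inley overflows.
No further overflows.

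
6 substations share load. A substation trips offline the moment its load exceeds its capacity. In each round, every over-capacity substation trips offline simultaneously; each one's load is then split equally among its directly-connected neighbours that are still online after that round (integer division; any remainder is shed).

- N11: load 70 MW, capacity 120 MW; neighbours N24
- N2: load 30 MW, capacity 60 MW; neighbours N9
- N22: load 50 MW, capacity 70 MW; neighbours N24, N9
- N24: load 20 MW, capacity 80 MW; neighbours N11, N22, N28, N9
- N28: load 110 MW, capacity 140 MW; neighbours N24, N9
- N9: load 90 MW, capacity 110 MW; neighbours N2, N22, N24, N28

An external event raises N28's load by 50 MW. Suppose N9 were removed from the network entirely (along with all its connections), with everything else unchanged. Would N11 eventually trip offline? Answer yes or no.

yes

With N9 removed:
Round 1 — N28 at 160 > 140. N28 trips offline.
  N28 sheds 160 MW to N24: 160 each.
    N24: 20+160 = 180 > 80
Round 2 — N24 trips offline.
  N24 sheds 180 MW to N11, N22: 90 each.
    N11: 70+90 = 160 > 120
    N22: 50+90 = 140 > 70
Round 3 — N11, N22 trip offline.
  N11 sheds 160 MW: no online neighbours, lost.
  N22 sheds 140 MW: no online neighbours, lost.
No further trips.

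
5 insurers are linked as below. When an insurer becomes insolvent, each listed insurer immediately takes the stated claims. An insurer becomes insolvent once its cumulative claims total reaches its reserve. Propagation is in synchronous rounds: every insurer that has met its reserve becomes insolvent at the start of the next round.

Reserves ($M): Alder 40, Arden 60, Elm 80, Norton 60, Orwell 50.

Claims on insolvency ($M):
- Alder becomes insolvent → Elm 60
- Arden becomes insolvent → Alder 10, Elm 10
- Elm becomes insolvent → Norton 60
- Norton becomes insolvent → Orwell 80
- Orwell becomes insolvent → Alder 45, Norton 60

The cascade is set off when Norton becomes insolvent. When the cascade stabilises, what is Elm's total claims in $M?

60

Round 1 — Norton becomes insolvent (initial).
  Orwell: +80 → 80 ≥ 50
Round 2 — Orwell becomes insolvent.
  Alder: +45 → 45 ≥ 40
Round 3 — Alder becomes insolvent.
  Elm: +60 → 60 < 80
No further insolvencies.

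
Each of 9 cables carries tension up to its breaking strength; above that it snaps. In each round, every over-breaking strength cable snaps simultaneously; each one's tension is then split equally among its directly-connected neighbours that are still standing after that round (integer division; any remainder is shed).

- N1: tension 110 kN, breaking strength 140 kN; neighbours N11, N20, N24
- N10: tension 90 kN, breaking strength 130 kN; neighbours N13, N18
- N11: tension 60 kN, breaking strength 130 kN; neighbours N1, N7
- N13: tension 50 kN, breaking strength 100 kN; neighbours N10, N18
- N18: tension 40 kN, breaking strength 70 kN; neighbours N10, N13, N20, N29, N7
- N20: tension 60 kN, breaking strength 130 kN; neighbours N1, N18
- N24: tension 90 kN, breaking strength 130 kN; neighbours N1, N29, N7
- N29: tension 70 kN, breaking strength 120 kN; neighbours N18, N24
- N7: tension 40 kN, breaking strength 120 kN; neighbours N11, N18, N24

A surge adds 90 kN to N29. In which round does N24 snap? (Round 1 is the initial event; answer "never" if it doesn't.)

2

Round 1 — N29 at 160 > 120. N29 snaps.
  N29 sheds 160 kN to N18, N24: 80 each.
    N18: 40+80 = 120 > 70
    N24: 90+80 = 170 > 130
Round 2 — N18, N24 snap.
  N18 sheds 120 kN to N10, N13, N20, N7: 30 each.
    N10: 90+30 = 120 ≤ 130
    N13: 50+30 = 80 ≤ 100
    N20: 60+30 = 90 ≤ 130
    N7: 40+30 = 70 ≤ 120
  N24 sheds 170 kN to N1, N7: 85 each.
    N1: 110+85 = 195 > 140
    N7: 70+85 = 155 > 120
Round 3 — N1, N7 snap.
  N1 sheds 195 kN to N11, N20: 97 each (1 lost).
    N11: 60+97 = 157 > 130
    N20: 90+97 = 187 > 130
  N7 sheds 155 kN to N11: 155 each.
    N11: 157+155 = 312 > 130
Round 4 — N11, N20 snap.
  N11 sheds 312 kN: no online neighbours, lost.
  N20 sheds 187 kN: no online neighbours, lost.
No further breaks.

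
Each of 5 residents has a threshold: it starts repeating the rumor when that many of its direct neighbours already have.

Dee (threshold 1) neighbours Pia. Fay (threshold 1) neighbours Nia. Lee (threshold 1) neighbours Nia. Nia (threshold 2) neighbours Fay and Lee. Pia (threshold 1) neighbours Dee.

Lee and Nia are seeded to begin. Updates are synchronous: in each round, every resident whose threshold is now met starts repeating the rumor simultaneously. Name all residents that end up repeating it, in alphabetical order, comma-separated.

Fay, Lee, Nia

Round 1 — Lee, Nia start repeating the rumor (initial).
Round 2 — checking thresholds:
  Fay: 1 of 1 neighbours ≥ 1, starts repeating the rumor.
Round 3 — no new spreads; cascade stops.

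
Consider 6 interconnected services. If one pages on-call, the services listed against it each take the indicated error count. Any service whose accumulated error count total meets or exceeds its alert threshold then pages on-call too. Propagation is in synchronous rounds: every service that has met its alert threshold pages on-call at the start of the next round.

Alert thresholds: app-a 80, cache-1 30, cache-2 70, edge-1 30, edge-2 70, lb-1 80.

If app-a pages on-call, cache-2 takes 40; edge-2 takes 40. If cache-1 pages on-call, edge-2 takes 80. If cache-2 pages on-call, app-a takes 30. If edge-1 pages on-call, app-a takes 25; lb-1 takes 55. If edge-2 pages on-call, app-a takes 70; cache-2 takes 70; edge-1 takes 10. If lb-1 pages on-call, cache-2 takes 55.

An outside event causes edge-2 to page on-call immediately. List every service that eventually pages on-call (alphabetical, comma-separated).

Round 1 — edge-2 pages on-call (initial).
  app-a: +70 → 70 < 80
  cache-2: +70 → 70 ≥ 70
  edge-1: +10 → 10 < 30
Round 2 — cache-2 pages on-call.
  app-a: +30 → 100 ≥ 80
Round 3 — app-a pages on-call.
No further pages.

app-a, cache-2, edge-2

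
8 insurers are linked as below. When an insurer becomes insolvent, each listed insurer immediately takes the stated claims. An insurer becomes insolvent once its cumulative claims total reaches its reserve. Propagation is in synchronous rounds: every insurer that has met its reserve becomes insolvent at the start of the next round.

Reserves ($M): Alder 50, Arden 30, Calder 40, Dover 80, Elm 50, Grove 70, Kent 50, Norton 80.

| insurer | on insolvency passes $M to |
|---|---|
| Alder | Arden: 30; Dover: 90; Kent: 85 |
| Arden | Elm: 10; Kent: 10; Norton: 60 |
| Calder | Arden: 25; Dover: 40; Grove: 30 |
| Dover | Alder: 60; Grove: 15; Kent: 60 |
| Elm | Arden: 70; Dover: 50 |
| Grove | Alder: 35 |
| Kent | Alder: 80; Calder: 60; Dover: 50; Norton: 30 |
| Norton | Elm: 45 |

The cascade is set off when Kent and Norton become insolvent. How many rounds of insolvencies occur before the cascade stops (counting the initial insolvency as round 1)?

4

Round 1 — Kent, Norton become insolvent (initial).
  Alder: +80 → 80 ≥ 50
  Calder: +60 → 60 ≥ 40
  Dover: +50 → 50 < 80
  Elm: +45 → 45 < 50
Round 2 — Alder, Calder become insolvent.
  Arden: +30+25 → 55 ≥ 30
  Dover: +90+40 → 180 ≥ 80
  Grove: +30 → 30 < 70
Round 3 — Arden, Dover become insolvent.
  Elm: +10 → 55 ≥ 50
  Grove: +15 → 45 < 70
Round 4 — Elm becomes insolvent.
No further insolvencies.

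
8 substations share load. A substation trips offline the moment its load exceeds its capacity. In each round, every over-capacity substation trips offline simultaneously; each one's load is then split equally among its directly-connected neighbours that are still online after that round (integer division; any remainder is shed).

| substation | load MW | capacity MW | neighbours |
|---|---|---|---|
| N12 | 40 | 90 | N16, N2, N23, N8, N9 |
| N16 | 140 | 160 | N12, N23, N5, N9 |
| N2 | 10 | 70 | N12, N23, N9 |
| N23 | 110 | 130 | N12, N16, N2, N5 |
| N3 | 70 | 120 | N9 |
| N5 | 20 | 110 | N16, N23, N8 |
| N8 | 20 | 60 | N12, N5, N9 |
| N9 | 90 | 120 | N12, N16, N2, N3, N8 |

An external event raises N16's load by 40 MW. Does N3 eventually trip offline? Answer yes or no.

Round 1 — N16 at 180 > 160. N16 trips offline.
  N16 sheds 180 MW to N12, N23, N5, N9: 45 each.
    N12: 40+45 = 85 ≤ 90
    N23: 110+45 = 155 > 130
    N5: 20+45 = 65 ≤ 110
    N9: 90+45 = 135 > 120
Round 2 — N23, N9 trip offline.
  N23 sheds 155 MW to N12, N2, N5: 51 each (2 lost).
    N12: 85+51 = 136 > 90
    N2: 10+51 = 61 ≤ 70
    N5: 65+51 = 116 > 110
  N9 sheds 135 MW to N12, N2, N3, N8: 33 each (3 lost).
    N12: 136+33 = 169 > 90
    N2: 61+33 = 94 > 70
    N3: 70+33 = 103 ≤ 120
    N8: 20+33 = 53 ≤ 60
Round 3 — N12, N2, N5 trip offline.
  N12 sheds 169 MW to N8: 169 each.
    N8: 53+169 = 222 > 60
  N2 sheds 94 MW: no online neighbours, lost.
  N5 sheds 116 MW to N8: 116 each.
    N8: 222+116 = 338 > 60
Round 4 — N8 trips offline.
  N8 sheds 338 MW: no online neighbours, lost.
No further trips.

no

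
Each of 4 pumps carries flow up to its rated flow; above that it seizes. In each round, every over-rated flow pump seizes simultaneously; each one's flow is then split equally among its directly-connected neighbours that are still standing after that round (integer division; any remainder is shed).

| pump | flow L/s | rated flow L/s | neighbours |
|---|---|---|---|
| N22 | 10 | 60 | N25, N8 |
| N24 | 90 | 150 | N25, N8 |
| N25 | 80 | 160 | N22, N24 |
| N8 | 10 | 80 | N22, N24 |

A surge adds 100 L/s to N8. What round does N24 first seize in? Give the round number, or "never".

Round 1 — N8 at 110 > 80. N8 seizes.
  N8 sheds 110 L/s to N22, N24: 55 each.
    N22: 10+55 = 65 > 60
    N24: 90+55 = 145 ≤ 150
Round 2 — N22 seizes.
  N22 sheds 65 L/s to N25: 65 each.
    N25: 80+65 = 145 ≤ 160
No further seizures.

never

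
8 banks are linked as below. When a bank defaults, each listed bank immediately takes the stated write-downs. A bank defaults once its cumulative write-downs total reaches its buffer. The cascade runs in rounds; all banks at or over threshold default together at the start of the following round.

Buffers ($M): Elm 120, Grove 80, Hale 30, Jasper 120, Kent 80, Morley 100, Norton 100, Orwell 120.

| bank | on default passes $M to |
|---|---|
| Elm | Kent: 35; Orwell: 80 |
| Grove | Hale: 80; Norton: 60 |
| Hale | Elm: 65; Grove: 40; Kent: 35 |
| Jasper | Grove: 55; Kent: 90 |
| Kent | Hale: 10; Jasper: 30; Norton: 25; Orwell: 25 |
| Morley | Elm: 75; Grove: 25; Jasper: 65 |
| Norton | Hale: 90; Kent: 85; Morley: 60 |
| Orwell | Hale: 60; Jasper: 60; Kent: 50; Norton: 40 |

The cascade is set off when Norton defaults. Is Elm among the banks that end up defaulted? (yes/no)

no

Round 1 — Norton defaults (initial).
  Hale: +90 → 90 ≥ 30
  Kent: +85 → 85 ≥ 80
  Morley: +60 → 60 < 100
Round 2 — Hale, Kent default.
  Elm: +65 → 65 < 120
  Grove: +40 → 40 < 80
  Jasper: +30 → 30 < 120
  Orwell: +25 → 25 < 120
No further defaults.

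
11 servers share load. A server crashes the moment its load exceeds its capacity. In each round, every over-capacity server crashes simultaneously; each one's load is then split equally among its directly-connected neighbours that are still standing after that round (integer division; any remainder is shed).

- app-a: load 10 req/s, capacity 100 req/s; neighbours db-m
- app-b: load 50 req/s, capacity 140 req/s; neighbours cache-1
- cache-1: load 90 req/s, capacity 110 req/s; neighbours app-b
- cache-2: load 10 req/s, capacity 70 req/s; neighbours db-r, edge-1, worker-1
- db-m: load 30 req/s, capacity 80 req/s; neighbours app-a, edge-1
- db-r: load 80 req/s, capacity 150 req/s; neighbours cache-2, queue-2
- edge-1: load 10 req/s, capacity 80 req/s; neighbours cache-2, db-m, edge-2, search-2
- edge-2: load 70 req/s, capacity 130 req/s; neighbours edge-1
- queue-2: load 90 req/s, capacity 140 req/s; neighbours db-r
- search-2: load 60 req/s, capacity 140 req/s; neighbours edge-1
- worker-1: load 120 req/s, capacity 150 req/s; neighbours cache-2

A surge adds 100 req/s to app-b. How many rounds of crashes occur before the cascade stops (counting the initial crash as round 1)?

Round 1 — app-b at 150 > 140. app-b crashes.
  app-b sheds 150 req/s to cache-1: 150 each.
    cache-1: 90+150 = 240 > 110
Round 2 — cache-1 crashes.
  cache-1 sheds 240 req/s: no online neighbours, lost.
No further crashes.

2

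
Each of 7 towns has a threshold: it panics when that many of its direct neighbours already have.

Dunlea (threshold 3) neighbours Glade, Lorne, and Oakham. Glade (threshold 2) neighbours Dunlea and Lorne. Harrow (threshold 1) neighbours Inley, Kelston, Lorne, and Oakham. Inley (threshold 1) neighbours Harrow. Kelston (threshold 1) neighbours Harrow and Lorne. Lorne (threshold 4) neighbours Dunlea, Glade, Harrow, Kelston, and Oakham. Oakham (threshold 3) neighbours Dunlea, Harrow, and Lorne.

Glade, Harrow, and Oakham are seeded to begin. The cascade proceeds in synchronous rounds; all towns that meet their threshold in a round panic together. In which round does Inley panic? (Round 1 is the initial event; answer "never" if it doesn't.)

2

Round 1 — Glade, Harrow, Oakham panic (initial).
Round 2 — checking thresholds:
  Dunlea: 2 of 3 neighbours < 3, holds.
  Inley: 1 of 1 neighbours ≥ 1, panics.
  Kelston: 1 of 2 neighbours ≥ 1, panics.
  Lorne: 3 of 5 neighbours < 4, holds.
Round 3 — checking thresholds:
  Dunlea: 2 of 3 neighbours < 3, holds.
  Lorne: 4 of 5 neighbours ≥ 4, panics.
Round 4 — checking thresholds:
  Dunlea: 3 of 3 neighbours ≥ 3, panics.
Round 5 — no new panics; cascade stops.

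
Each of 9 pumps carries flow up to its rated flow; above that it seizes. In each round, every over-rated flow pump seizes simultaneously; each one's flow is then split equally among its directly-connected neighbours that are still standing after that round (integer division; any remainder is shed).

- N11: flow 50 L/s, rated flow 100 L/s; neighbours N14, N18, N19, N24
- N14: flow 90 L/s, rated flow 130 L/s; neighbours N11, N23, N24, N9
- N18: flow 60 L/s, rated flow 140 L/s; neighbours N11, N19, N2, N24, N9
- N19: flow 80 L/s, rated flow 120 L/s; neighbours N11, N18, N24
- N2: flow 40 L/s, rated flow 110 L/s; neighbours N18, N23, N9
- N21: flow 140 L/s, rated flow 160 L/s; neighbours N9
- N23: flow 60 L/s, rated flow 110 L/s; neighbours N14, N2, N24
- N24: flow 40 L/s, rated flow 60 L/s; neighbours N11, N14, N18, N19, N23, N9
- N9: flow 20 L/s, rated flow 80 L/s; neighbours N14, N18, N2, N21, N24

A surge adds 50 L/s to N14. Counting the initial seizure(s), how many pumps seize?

2

Round 1 — N14 at 140 > 130. N14 seizes.
  N14 sheds 140 L/s to N11, N23, N24, N9: 35 each.
    N11: 50+35 = 85 ≤ 100
    N23: 60+35 = 95 ≤ 110
    N24: 40+35 = 75 > 60
    N9: 20+35 = 55 ≤ 80
Round 2 — N24 seizes.
  N24 sheds 75 L/s to N11, N18, N19, N23, N9: 15 each.
    N11: 85+15 = 100 ≤ 100
    N18: 60+15 = 75 ≤ 140
    N19: 80+15 = 95 ≤ 120
    N23: 95+15 = 110 ≤ 110
    N9: 55+15 = 70 ≤ 80
No further seizures.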